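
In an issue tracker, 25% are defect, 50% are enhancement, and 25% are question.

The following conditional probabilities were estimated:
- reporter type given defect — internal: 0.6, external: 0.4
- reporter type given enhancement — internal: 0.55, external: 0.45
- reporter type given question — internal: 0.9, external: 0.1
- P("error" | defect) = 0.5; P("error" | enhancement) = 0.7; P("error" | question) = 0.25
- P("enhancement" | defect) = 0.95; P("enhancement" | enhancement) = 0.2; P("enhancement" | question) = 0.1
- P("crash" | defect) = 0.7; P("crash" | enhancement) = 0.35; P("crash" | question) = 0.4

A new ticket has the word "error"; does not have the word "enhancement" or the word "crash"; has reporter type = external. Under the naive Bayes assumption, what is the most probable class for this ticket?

enhancement

defect: 0.25 × 0.4 × 0.5 × (1−0.95) × (1−0.7) = 0.00075
enhancement: 0.5 × 0.45 × 0.7 × (1−0.2) × (1−0.35) = 0.0819
question: 0.25 × 0.1 × 0.25 × (1−0.1) × (1−0.4) = 0.003375
Highest score → enhancement.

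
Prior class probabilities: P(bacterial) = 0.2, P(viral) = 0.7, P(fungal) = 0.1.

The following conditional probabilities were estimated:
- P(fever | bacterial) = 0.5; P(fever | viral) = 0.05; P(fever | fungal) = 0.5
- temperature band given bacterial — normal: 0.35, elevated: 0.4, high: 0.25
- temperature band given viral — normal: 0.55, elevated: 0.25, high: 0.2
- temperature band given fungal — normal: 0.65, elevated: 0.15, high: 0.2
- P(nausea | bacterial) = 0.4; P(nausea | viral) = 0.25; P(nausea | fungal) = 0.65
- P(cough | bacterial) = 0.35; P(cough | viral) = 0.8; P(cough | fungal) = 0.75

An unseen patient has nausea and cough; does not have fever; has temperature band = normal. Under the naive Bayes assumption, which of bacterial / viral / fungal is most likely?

bacterial: 0.2 × (1−0.5) × 0.35 × 0.4 × 0.35 = 0.0049
viral: 0.7 × (1−0.05) × 0.55 × 0.25 × 0.8 = 0.07315
fungal: 0.1 × (1−0.5) × 0.65 × 0.65 × 0.75 = 0.01584375
Highest score → viral.

viral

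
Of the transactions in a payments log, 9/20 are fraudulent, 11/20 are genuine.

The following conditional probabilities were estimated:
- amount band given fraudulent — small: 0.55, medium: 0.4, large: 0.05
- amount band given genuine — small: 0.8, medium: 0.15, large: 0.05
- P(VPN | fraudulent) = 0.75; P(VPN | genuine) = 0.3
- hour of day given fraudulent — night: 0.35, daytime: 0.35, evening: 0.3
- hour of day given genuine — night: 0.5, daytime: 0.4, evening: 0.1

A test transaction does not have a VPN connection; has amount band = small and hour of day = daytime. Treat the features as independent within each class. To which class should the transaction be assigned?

fraudulent: 0.45 × 0.55 × (1−0.75) × 0.35 = 0.02165625
genuine: 0.55 × 0.8 × (1−0.3) × 0.4 = 0.1232
Highest score → genuine.

genuine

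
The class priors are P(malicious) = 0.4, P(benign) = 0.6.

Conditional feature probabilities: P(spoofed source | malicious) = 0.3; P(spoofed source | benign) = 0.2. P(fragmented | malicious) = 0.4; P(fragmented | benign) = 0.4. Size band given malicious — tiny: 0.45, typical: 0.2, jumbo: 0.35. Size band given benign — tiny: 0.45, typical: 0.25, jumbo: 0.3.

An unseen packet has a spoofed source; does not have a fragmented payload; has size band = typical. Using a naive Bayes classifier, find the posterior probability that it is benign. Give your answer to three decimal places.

malicious: 0.4 × 0.3 × (1−0.4) × 0.2 = 0.0144
benign: 0.6 × 0.2 × (1−0.4) × 0.25 = 0.018
P(benign | x) = 0.018 / 0.0324 ≈ 0.556

0.556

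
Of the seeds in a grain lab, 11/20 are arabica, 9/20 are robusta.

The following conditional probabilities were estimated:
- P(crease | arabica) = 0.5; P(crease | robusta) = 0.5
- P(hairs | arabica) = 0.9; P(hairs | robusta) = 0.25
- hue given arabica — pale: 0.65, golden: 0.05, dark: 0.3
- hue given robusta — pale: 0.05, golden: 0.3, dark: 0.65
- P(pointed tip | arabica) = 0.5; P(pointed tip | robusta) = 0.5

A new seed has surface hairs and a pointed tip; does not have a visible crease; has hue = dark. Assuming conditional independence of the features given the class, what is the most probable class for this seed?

arabica: 0.55 × (1−0.5) × 0.9 × 0.3 × 0.5 = 0.037125
robusta: 0.45 × (1−0.5) × 0.25 × 0.65 × 0.5 = 0.01828125
Highest score → arabica.

arabica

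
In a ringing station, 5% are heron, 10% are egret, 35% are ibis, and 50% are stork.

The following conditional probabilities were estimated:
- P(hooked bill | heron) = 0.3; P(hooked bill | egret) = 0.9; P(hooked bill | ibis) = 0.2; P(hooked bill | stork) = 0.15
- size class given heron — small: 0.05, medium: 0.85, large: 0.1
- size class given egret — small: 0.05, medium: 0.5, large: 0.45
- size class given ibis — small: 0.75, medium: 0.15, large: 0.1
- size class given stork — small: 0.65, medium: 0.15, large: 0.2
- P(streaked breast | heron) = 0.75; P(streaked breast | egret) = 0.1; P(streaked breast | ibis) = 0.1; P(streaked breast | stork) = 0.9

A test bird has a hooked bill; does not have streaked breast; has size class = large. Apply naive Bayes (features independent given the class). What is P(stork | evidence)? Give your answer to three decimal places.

heron: 0.05 × 0.3 × 0.1 × (1−0.75) = 0.000375
egret: 0.1 × 0.9 × 0.45 × (1−0.1) = 0.03645
ibis: 0.35 × 0.2 × 0.1 × (1−0.1) = 0.0063
stork: 0.5 × 0.15 × 0.2 × (1−0.9) = 0.0015
P(stork | x) = 0.0015 / 0.044625 ≈ 0.034

0.034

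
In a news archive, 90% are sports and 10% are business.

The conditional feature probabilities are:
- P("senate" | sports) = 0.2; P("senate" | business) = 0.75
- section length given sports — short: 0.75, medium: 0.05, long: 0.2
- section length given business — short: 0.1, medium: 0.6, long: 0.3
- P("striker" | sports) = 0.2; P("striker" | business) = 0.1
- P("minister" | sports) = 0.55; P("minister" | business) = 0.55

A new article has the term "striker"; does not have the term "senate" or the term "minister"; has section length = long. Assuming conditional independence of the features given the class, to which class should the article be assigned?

sports

sports: 0.9 × (1−0.2) × 0.2 × 0.2 × (1−0.55) = 0.01296
business: 0.1 × (1−0.75) × 0.3 × 0.1 × (1−0.55) = 0.0003375
Highest score → sports.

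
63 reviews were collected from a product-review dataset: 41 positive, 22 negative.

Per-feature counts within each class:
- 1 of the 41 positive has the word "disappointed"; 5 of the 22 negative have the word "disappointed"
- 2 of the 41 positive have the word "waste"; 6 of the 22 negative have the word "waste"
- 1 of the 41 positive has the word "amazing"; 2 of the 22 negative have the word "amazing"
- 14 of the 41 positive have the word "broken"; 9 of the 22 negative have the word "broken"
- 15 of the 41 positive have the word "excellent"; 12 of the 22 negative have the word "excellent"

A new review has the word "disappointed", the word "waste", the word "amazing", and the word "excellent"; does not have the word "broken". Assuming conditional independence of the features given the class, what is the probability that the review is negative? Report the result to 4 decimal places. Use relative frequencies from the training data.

0.9929

positive: (41/63) × (1/41) × (2/41) × (1/41) × (27/41) × (15/41) ≈ 0.00000454998
negative: (22/63) × (5/22) × (6/22) × (2/22) × (13/22) × (12/22) ≈ 0.000634227
P(negative | x) = 0.000634227 / 0.00063877698 ≈ 0.9929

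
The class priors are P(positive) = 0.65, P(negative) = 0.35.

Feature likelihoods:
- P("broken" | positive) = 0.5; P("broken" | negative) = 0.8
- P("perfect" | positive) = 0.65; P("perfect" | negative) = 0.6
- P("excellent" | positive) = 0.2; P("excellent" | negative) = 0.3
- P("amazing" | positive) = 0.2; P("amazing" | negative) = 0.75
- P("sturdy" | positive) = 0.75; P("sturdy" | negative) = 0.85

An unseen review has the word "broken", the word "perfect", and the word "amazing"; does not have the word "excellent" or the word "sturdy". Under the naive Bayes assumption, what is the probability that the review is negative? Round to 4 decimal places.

0.6102

positive: 0.65 × 0.5 × 0.65 × (1−0.2) × 0.2 × (1−0.75) = 0.00845
negative: 0.35 × 0.8 × 0.6 × (1−0.3) × 0.75 × (1−0.85) = 0.01323
P(negative | x) = 0.01323 / 0.02168 ≈ 0.6102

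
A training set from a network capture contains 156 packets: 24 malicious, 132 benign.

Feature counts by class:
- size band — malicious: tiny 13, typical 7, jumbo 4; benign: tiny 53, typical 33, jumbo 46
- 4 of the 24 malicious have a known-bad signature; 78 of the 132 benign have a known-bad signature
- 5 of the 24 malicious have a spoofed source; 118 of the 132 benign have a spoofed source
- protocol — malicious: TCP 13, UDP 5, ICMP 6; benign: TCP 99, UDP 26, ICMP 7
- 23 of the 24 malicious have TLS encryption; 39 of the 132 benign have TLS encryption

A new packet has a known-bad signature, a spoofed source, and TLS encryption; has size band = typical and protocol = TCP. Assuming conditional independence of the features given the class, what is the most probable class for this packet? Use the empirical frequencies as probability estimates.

benign

malicious: (24/156) × (7/24) × (4/24) × (5/24) × (13/24) × (23/24) ≈ 0.000808779
benign: (132/156) × (33/132) × (78/132) × (118/132) × (99/132) × (39/132) ≈ 0.0247611
Highest score → benign.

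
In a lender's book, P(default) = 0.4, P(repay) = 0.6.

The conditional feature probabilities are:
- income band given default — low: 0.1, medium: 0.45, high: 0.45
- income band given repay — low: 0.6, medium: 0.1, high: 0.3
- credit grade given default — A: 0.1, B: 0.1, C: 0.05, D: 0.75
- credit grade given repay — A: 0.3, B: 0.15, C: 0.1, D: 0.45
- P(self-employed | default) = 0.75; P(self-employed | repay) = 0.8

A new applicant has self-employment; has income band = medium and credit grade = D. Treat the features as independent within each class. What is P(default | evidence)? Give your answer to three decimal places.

0.824

default: 0.4 × 0.45 × 0.75 × 0.75 = 0.10125
repay: 0.6 × 0.1 × 0.45 × 0.8 = 0.0216
P(default | x) = 0.10125 / 0.12285 ≈ 0.824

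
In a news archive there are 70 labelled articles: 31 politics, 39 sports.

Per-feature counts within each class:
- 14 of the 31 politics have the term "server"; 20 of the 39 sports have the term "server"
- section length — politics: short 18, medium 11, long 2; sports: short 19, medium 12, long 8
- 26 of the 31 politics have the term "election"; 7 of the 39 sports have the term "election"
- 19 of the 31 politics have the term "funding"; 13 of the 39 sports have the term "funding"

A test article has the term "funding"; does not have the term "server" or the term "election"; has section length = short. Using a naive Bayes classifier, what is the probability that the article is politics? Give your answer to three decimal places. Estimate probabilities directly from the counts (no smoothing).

0.278

politics: (31/70) × (17/31) × (18/31) × (5/31) × (19/31) ≈ 0.01394
sports: (39/70) × (19/39) × (19/39) × (32/39) × (13/39) ≈ 0.0361667
P(politics | x) = 0.01394 / 0.0501067 ≈ 0.278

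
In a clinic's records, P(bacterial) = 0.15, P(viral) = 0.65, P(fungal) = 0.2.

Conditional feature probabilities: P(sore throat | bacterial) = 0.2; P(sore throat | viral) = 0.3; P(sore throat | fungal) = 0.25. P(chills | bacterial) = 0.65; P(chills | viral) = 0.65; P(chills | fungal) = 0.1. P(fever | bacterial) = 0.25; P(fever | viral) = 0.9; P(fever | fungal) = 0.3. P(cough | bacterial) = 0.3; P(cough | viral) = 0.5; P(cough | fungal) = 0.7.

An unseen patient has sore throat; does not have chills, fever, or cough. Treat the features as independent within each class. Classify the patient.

bacterial: 0.15 × 0.2 × (1−0.65) × (1−0.25) × (1−0.3) = 0.0055125
viral: 0.65 × 0.3 × (1−0.65) × (1−0.9) × (1−0.5) = 0.0034125
fungal: 0.2 × 0.25 × (1−0.1) × (1−0.3) × (1−0.7) = 0.00945
Highest score → fungal.

fungal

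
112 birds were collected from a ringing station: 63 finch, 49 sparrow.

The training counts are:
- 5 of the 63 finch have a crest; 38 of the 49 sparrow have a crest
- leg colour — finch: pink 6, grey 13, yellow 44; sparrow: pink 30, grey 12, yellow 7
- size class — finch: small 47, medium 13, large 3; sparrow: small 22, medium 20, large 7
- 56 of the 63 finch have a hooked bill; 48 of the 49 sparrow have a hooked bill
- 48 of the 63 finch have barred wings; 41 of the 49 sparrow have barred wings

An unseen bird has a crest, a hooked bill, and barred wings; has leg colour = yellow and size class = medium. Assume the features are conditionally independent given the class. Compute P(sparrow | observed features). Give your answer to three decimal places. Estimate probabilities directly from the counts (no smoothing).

0.788

finch: (63/112) × (5/63) × (44/63) × (13/63) × (56/63) × (48/63) ≈ 0.00435728
sparrow: (49/112) × (38/49) × (7/49) × (20/49) × (48/49) × (41/49) ≈ 0.0162157
P(sparrow | x) = 0.0162157 / 0.02057298 ≈ 0.788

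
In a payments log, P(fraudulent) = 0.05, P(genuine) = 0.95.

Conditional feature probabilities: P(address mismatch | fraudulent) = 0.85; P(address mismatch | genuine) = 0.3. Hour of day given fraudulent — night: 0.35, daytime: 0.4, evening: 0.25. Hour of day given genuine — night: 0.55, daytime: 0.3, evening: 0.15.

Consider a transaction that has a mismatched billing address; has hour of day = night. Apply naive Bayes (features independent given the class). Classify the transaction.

fraudulent: 0.05 × 0.85 × 0.35 = 0.014875
genuine: 0.95 × 0.3 × 0.55 = 0.15675
Highest score → genuine.

genuine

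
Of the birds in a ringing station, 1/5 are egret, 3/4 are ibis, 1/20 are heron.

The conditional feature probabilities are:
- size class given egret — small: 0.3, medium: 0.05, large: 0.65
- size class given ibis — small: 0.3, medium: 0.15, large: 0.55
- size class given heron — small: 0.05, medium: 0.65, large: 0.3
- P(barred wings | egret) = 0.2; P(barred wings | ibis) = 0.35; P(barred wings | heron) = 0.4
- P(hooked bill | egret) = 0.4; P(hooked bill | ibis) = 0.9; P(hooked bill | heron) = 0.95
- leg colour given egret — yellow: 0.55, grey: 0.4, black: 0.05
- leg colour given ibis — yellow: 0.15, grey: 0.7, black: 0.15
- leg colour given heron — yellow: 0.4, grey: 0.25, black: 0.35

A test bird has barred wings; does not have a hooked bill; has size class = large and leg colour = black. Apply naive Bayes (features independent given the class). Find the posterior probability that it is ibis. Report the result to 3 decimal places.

0.710

egret: 0.2 × 0.65 × 0.2 × (1−0.4) × 0.05 = 0.00078
ibis: 0.75 × 0.55 × 0.35 × (1−0.9) × 0.15 = 0.002165625
heron: 0.05 × 0.3 × 0.4 × (1−0.95) × 0.35 = 0.000105
P(ibis | x) = 0.002165625 / 0.003050625 ≈ 0.710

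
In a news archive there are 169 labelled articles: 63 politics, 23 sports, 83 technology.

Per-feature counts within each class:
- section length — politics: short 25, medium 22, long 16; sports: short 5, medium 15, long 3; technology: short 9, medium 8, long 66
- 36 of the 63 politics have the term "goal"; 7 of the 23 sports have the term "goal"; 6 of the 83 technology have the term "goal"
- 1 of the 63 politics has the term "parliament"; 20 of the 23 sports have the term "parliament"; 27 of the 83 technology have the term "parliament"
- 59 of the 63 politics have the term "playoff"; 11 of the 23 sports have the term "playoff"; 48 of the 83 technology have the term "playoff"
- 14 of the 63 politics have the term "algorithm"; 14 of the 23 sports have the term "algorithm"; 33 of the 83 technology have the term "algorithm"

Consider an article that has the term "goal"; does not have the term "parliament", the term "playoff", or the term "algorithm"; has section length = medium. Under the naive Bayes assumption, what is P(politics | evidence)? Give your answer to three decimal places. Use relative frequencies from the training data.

politics: (63/169) × (22/63) × (36/63) × (62/63) × (4/63) × (49/63) ≈ 0.00361513
sports: (23/169) × (15/23) × (7/23) × (3/23) × (12/23) × (9/23) ≈ 0.000719343
technology: (83/169) × (8/83) × (6/83) × (56/83) × (35/83) × (50/83) ≈ 0.0005865
P(politics | x) = 0.00361513 / 0.004920973 ≈ 0.735

0.735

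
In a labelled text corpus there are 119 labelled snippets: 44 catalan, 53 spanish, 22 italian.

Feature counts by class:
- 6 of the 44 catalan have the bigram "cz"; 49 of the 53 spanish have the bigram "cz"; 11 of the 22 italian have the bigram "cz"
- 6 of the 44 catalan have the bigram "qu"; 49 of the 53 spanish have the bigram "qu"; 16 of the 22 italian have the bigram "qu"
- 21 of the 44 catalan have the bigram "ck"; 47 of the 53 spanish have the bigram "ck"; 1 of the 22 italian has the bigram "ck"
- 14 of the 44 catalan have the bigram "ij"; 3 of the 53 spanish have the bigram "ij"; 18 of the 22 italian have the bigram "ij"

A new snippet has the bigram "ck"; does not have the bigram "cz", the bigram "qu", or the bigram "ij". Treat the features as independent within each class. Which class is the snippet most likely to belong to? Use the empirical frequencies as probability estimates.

catalan

catalan: (44/119) × (38/44) × (38/44) × (21/44) × (30/44) ≈ 0.0897434
spanish: (53/119) × (4/53) × (4/53) × (47/53) × (50/53) ≈ 0.00212233
italian: (22/119) × (11/22) × (6/22) × (1/22) × (4/22) ≈ 0.000208348
Highest score → catalan.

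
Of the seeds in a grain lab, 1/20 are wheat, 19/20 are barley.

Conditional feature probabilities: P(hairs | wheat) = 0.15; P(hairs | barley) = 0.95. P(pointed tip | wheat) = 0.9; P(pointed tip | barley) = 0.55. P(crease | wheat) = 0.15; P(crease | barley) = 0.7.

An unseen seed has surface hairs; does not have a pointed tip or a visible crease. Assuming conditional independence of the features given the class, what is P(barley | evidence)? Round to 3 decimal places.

0.995

wheat: 0.05 × 0.15 × (1−0.9) × (1−0.15) = 0.0006375
barley: 0.95 × 0.95 × (1−0.55) × (1−0.7) = 0.1218375
P(barley | x) = 0.1218375 / 0.122475 ≈ 0.995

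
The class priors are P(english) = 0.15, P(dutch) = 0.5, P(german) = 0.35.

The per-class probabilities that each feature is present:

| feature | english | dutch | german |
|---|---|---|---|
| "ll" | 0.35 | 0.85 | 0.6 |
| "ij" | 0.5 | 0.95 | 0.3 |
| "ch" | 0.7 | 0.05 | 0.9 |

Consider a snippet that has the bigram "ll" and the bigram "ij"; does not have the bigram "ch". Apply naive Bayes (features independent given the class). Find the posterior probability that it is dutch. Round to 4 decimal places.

0.9644

english: 0.15 × 0.35 × 0.5 × (1−0.7) = 0.007875
dutch: 0.5 × 0.85 × 0.95 × (1−0.05) = 0.3835625
german: 0.35 × 0.6 × 0.3 × (1−0.9) = 0.0063
P(dutch | x) = 0.3835625 / 0.3977375 ≈ 0.9644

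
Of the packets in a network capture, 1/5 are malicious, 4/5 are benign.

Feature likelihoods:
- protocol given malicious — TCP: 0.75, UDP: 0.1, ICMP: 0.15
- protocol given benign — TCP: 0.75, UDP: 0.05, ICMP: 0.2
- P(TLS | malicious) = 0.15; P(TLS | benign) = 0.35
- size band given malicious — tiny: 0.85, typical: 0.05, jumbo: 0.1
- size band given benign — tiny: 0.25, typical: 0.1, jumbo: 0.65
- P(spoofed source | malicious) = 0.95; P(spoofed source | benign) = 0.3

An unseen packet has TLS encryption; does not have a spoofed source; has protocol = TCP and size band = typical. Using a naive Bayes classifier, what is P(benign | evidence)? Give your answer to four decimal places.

malicious: 0.2 × 0.75 × 0.15 × 0.05 × (1−0.95) = 0.00005625
benign: 0.8 × 0.75 × 0.35 × 0.1 × (1−0.3) = 0.0147
P(benign | x) = 0.0147 / 0.01475625 ≈ 0.9962

0.9962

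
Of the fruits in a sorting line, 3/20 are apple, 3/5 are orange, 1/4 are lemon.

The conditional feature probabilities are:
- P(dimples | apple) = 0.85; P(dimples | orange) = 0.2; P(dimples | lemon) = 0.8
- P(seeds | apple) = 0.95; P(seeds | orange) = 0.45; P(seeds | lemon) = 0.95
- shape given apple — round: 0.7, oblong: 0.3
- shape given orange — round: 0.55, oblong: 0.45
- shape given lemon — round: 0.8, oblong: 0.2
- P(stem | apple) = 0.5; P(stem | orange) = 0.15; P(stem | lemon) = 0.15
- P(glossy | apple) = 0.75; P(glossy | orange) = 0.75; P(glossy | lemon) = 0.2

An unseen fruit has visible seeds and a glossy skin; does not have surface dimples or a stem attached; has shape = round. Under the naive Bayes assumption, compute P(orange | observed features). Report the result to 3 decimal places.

0.863

apple: 0.15 × (1−0.85) × 0.95 × 0.7 × (1−0.5) × 0.75 = 0.0056109375
orange: 0.6 × (1−0.2) × 0.45 × 0.55 × (1−0.15) × 0.75 = 0.075735
lemon: 0.25 × (1−0.8) × 0.95 × 0.8 × (1−0.15) × 0.2 = 0.00646
P(orange | x) = 0.075735 / 0.0878059375 ≈ 0.863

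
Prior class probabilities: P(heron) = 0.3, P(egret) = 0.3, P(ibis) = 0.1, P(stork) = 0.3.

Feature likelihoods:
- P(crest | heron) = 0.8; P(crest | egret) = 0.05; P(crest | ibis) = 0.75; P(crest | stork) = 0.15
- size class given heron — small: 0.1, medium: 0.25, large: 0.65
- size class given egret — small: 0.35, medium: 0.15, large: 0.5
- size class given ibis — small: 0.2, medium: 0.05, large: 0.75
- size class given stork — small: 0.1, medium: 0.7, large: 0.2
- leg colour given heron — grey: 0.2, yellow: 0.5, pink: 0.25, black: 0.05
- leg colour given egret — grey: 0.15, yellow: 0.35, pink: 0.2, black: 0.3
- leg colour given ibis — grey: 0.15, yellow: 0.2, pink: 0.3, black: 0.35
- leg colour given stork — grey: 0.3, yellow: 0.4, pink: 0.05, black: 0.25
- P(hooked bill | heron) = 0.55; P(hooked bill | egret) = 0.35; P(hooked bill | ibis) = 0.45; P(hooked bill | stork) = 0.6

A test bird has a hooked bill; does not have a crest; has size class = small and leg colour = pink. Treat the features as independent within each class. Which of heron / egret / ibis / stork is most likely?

egret

heron: 0.3 × (1−0.8) × 0.1 × 0.25 × 0.55 = 0.000825
egret: 0.3 × (1−0.05) × 0.35 × 0.2 × 0.35 = 0.0069825
ibis: 0.1 × (1−0.75) × 0.2 × 0.3 × 0.45 = 0.000675
stork: 0.3 × (1−0.15) × 0.1 × 0.05 × 0.6 = 0.000765
Highest score → egret.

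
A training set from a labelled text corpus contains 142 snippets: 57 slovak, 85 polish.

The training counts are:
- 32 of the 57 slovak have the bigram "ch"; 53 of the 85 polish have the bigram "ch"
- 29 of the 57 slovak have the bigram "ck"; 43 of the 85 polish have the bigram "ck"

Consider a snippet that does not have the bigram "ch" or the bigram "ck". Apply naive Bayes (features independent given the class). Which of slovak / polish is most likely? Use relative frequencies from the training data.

slovak: (57/142) × (25/57) × (28/57) ≈ 0.0864838
polish: (85/142) × (32/85) × (42/85) ≈ 0.11135
Highest score → polish.

polish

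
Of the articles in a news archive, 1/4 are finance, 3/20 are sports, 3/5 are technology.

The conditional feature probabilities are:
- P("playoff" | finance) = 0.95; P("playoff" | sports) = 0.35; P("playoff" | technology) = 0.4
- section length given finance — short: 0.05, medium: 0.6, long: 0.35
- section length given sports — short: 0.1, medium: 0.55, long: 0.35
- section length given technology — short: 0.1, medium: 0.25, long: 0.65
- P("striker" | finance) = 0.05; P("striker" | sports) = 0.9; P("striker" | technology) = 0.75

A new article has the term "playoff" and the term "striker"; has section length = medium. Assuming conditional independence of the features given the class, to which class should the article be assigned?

finance: 0.25 × 0.95 × 0.6 × 0.05 = 0.007125
sports: 0.15 × 0.35 × 0.55 × 0.9 = 0.0259875
technology: 0.6 × 0.4 × 0.25 × 0.75 = 0.045
Highest score → technology.

technology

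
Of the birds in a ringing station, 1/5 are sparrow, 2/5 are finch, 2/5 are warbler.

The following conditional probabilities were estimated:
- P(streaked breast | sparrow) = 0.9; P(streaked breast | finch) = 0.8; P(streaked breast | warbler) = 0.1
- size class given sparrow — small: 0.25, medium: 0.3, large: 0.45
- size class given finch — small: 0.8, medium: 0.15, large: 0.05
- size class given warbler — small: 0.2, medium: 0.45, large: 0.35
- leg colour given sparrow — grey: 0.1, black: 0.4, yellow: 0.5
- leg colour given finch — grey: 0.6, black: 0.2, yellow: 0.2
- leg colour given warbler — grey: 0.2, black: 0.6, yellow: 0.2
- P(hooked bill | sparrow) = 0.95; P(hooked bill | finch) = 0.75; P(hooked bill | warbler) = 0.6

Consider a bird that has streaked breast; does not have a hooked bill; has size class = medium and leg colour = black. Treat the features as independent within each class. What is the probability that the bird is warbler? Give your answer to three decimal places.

0.554

sparrow: 0.2 × 0.9 × 0.3 × 0.4 × (1−0.95) = 0.00108
finch: 0.4 × 0.8 × 0.15 × 0.2 × (1−0.75) = 0.0024
warbler: 0.4 × 0.1 × 0.45 × 0.6 × (1−0.6) = 0.00432
P(warbler | x) = 0.00432 / 0.0078 ≈ 0.554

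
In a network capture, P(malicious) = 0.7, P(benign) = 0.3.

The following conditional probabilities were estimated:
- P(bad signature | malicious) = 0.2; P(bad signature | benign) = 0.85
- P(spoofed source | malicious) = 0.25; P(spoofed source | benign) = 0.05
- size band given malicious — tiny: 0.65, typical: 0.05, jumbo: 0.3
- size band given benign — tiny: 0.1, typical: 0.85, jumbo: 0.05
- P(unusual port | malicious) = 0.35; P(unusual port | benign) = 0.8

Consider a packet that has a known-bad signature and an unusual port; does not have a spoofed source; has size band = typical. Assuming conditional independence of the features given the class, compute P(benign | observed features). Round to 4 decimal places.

0.9890

malicious: 0.7 × 0.2 × (1−0.25) × 0.05 × 0.35 = 0.0018375
benign: 0.3 × 0.85 × (1−0.05) × 0.85 × 0.8 = 0.16473
P(benign | x) = 0.16473 / 0.1665675 ≈ 0.9890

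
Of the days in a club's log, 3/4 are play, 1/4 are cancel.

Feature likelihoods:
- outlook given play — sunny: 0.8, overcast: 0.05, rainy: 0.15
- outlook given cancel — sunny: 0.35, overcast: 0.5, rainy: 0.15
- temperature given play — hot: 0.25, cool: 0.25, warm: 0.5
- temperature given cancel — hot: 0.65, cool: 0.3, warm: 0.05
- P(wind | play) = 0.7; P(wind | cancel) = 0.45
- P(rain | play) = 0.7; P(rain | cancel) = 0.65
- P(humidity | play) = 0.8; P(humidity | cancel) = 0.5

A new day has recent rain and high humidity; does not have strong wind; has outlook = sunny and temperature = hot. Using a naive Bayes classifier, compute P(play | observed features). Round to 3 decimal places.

0.713

play: 0.75 × 0.8 × 0.25 × (1−0.7) × 0.7 × 0.8 = 0.0252
cancel: 0.25 × 0.35 × 0.65 × (1−0.45) × 0.65 × 0.5 = 0.01016640625
P(play | x) = 0.0252 / 0.03536640625 ≈ 0.713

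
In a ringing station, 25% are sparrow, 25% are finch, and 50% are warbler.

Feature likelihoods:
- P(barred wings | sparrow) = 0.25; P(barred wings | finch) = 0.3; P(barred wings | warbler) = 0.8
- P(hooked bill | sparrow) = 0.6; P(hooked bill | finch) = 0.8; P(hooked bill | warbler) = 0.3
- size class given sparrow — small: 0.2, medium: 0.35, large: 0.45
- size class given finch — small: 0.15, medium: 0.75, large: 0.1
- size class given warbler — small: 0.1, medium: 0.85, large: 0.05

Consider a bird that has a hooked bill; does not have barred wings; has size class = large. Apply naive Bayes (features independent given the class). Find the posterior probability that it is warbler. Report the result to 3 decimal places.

sparrow: 0.25 × (1−0.25) × 0.6 × 0.45 = 0.050625
finch: 0.25 × (1−0.3) × 0.8 × 0.1 = 0.014
warbler: 0.5 × (1−0.8) × 0.3 × 0.05 = 0.0015
P(warbler | x) = 0.0015 / 0.066125 ≈ 0.023

0.023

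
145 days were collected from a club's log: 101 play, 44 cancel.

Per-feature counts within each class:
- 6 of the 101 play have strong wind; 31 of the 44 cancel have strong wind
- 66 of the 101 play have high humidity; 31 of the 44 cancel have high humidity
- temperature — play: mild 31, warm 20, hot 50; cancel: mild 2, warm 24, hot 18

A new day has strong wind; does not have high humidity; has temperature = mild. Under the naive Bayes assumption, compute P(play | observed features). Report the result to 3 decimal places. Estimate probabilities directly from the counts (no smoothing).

play: (101/145) × (6/101) × (35/101) × (31/101) ≈ 0.00440119
cancel: (44/145) × (31/44) × (13/44) × (2/44) ≈ 0.00287119
P(play | x) = 0.00440119 / 0.00727238 ≈ 0.605

0.605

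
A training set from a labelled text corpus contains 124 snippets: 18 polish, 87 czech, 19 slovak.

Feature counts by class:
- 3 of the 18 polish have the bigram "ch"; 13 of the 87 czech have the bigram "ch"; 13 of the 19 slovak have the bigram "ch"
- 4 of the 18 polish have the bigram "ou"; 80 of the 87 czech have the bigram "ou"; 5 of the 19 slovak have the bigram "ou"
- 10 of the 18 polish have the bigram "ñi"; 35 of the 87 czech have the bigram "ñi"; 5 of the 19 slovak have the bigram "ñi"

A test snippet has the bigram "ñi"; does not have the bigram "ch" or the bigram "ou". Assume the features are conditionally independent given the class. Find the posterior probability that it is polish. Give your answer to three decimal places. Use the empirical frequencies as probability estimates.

0.646

polish: (18/124) × (15/18) × (14/18) × (10/18) ≈ 0.05227
czech: (87/124) × (74/87) × (7/87) × (35/87) ≈ 0.0193169
slovak: (19/124) × (6/19) × (14/19) × (5/19) ≈ 0.00938254
P(polish | x) = 0.05227 / 0.08096944 ≈ 0.646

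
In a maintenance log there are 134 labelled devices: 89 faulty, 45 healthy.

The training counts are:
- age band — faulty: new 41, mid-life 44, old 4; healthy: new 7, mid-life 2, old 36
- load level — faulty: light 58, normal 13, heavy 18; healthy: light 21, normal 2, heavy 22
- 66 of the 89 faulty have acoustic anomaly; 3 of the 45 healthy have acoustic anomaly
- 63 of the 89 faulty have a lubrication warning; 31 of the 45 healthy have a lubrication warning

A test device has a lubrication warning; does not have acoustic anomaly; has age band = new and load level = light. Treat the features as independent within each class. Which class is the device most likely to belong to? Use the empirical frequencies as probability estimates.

faulty

faulty: (89/134) × (41/89) × (58/89) × (23/89) × (63/89) ≈ 0.0364758
healthy: (45/134) × (7/45) × (21/45) × (42/45) × (31/45) ≈ 0.0156742
Highest score → faulty.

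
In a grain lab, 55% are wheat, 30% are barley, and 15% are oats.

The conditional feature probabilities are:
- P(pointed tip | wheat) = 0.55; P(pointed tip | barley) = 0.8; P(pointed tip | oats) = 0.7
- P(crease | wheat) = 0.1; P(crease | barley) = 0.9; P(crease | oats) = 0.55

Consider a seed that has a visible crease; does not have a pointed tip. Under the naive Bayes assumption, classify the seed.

wheat: 0.55 × (1−0.55) × 0.1 = 0.02475
barley: 0.3 × (1−0.8) × 0.9 = 0.054
oats: 0.15 × (1−0.7) × 0.55 = 0.02475
Highest score → barley.

barley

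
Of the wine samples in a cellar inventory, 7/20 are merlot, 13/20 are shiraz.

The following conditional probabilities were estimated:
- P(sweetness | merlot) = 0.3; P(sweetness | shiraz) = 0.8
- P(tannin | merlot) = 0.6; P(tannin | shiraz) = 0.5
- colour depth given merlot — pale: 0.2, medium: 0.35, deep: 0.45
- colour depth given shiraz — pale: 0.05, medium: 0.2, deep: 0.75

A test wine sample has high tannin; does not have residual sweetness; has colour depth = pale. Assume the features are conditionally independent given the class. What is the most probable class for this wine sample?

merlot: 0.35 × (1−0.3) × 0.6 × 0.2 = 0.0294
shiraz: 0.65 × (1−0.8) × 0.5 × 0.05 = 0.00325
Highest score → merlot.

merlot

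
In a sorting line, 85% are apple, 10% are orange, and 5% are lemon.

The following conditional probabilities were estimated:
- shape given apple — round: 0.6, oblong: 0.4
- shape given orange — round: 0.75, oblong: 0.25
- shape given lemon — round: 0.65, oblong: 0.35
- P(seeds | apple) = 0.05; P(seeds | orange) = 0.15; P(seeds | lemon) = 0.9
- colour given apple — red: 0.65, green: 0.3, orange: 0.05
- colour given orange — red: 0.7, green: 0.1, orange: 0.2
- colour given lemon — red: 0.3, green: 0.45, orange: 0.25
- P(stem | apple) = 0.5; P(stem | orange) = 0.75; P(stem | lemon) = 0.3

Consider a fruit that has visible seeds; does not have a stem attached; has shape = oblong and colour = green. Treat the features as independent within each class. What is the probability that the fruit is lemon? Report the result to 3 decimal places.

0.652

apple: 0.85 × 0.4 × 0.05 × 0.3 × (1−0.5) = 0.00255
orange: 0.1 × 0.25 × 0.15 × 0.1 × (1−0.75) = 0.00009375
lemon: 0.05 × 0.35 × 0.9 × 0.45 × (1−0.3) = 0.00496125
P(lemon | x) = 0.00496125 / 0.007605 ≈ 0.652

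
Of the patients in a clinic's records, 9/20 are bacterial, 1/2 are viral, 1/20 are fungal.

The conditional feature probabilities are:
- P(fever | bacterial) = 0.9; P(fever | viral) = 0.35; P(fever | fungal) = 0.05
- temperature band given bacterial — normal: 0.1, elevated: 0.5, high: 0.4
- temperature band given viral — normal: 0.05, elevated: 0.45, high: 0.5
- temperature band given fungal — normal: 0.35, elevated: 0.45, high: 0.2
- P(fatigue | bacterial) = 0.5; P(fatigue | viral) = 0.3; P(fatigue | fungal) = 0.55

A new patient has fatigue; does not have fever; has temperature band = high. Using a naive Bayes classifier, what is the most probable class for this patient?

viral

bacterial: 0.45 × (1−0.9) × 0.4 × 0.5 = 0.009
viral: 0.5 × (1−0.35) × 0.5 × 0.3 = 0.04875
fungal: 0.05 × (1−0.05) × 0.2 × 0.55 = 0.005225
Highest score → viral.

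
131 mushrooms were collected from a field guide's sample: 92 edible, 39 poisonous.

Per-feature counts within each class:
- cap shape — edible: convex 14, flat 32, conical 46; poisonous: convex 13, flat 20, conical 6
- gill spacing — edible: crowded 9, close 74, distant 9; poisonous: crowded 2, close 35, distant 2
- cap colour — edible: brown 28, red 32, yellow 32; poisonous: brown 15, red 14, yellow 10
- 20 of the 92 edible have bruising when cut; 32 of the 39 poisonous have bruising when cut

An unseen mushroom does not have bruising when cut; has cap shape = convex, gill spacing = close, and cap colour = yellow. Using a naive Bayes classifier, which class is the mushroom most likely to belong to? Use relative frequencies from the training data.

edible

edible: (92/131) × (14/92) × (74/92) × (32/92) × (72/92) ≈ 0.0233995
poisonous: (39/131) × (13/39) × (35/39) × (10/39) × (7/39) ≈ 0.00409868
Highest score → edible.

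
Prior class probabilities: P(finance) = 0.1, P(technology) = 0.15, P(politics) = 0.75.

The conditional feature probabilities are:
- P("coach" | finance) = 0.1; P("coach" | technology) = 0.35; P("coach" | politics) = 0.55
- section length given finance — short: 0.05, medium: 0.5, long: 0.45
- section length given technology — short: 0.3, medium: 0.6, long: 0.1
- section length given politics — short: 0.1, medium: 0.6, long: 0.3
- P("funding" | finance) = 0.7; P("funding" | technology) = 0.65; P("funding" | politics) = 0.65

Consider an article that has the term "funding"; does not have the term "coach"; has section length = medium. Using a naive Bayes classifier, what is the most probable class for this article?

politics

finance: 0.1 × (1−0.1) × 0.5 × 0.7 = 0.0315
technology: 0.15 × (1−0.35) × 0.6 × 0.65 = 0.038025
politics: 0.75 × (1−0.55) × 0.6 × 0.65 = 0.131625
Highest score → politics.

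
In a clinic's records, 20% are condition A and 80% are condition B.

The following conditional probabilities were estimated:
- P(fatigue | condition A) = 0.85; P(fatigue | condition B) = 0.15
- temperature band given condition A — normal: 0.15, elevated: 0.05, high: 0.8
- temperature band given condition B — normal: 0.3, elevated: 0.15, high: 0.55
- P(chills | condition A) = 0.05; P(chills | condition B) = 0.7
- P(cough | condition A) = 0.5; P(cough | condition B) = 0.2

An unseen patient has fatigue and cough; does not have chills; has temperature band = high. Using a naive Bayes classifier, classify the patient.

condition A

condition A: 0.2 × 0.85 × 0.8 × (1−0.05) × 0.5 = 0.0646
condition B: 0.8 × 0.15 × 0.55 × (1−0.7) × 0.2 = 0.00396
Highest score → condition A.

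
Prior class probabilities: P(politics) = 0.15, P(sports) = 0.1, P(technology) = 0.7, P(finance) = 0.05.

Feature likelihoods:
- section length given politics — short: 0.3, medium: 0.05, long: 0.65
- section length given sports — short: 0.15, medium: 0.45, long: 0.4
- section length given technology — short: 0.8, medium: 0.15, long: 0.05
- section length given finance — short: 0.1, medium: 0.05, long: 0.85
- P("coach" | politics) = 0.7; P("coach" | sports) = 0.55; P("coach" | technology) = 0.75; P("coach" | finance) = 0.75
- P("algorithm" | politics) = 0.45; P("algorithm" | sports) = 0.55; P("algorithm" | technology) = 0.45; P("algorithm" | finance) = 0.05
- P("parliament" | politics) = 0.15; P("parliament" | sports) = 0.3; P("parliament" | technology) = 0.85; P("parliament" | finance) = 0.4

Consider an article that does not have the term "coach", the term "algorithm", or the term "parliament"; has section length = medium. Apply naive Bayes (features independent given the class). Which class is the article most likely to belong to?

sports

politics: 0.15 × 0.05 × (1−0.7) × (1−0.45) × (1−0.15) = 0.001051875
sports: 0.1 × 0.45 × (1−0.55) × (1−0.55) × (1−0.3) = 0.00637875
technology: 0.7 × 0.15 × (1−0.75) × (1−0.45) × (1−0.85) = 0.002165625
finance: 0.05 × 0.05 × (1−0.75) × (1−0.05) × (1−0.4) = 0.00035625
Highest score → sports.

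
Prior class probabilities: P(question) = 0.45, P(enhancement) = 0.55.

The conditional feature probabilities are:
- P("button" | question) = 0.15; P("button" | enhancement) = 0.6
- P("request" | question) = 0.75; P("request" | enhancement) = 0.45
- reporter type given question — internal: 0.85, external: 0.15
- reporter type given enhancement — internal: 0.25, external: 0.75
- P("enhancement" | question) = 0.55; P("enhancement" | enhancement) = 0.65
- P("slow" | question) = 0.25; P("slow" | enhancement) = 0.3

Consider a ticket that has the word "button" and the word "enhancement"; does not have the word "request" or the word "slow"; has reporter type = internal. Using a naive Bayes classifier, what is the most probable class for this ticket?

question: 0.45 × 0.15 × (1−0.75) × 0.85 × 0.55 × (1−0.25) = 0.005916796875
enhancement: 0.55 × 0.6 × (1−0.45) × 0.25 × 0.65 × (1−0.3) = 0.020645625
Highest score → enhancement.

enhancement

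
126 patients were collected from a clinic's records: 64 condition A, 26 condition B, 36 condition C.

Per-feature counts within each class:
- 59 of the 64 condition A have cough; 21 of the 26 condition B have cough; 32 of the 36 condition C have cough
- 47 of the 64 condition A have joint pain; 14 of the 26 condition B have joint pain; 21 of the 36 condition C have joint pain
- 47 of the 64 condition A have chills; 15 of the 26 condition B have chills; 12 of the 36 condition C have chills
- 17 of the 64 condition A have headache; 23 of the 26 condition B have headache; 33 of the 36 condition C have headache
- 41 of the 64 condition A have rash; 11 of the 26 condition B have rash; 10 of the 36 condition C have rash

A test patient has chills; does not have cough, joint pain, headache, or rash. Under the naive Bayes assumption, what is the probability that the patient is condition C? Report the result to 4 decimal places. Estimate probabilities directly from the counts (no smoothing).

condition A: (64/126) × (5/64) × (17/64) × (47/64) × (47/64) × (23/64) ≈ 0.00204292
condition B: (26/126) × (5/26) × (12/26) × (15/26) × (3/26) × (15/26) ≈ 0.000703382
condition C: (36/126) × (4/36) × (15/36) × (12/36) × (3/36) × (26/36) ≈ 0.000265367
P(condition C | x) = 0.000265367 / 0.003011669 ≈ 0.0881

0.0881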